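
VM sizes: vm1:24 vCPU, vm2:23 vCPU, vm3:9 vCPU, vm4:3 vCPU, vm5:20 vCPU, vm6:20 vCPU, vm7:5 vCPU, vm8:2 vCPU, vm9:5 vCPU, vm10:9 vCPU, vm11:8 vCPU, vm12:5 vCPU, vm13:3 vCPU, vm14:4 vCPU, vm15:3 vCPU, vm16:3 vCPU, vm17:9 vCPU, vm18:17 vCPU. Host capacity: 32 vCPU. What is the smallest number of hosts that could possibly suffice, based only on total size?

6

Total size = 24 + 23 + 9 + 3 + 20 + 20 + 5 + 2 + 5 + 9 + 8 + 5 + 3 + 4 + 3 + 3 + 9 + 17 = 172 vCPU.
⌈172 / 32⌉ = 6.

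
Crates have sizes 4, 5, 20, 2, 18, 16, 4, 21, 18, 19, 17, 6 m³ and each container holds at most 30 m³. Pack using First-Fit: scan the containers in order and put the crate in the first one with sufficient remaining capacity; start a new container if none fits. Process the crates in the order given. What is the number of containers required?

7

Put 4 m³ in container 1; 26 m³ remain.
Put 5 m³ in container 1; 21 m³ remain.
Put 20 m³ in container 1; 1 m³ remain.
Put 2 m³ in container 2; 28 m³ remain.
Put 18 m³ in container 2; 10 m³ remain.
Put 16 m³ in container 3; 14 m³ remain.
Put 4 m³ in container 2; 6 m³ remain.
Put 21 m³ in container 4; 9 m³ remain.
Put 18 m³ in container 5; 12 m³ remain.
Put 19 m³ in container 6; 11 m³ remain.
Put 17 m³ in container 7; 13 m³ remain.
Put 6 m³ in container 2; 0 m³ remain.
Final containers: [4,5,20] [2,18,4,6] [16] [21] [18] [19] [17].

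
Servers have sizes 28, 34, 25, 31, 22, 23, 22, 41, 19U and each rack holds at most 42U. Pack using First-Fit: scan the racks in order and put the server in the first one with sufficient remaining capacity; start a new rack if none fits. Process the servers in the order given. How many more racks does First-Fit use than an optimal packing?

First-Fit: [28] [34] [25] [31] [22,19] [23] [22] [41] → 8 racks.
8 servers exceed 21U (half the capacity), and no two of those can share a rack, so at least 8 racks are needed.
So 8 is already optimal.

0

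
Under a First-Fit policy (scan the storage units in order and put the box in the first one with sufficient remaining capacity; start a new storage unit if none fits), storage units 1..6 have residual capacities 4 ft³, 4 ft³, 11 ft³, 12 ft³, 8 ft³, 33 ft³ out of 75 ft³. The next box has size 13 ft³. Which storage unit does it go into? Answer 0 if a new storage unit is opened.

Storage units with room: storage unit 6 (33 ft³).
The first with room is storage unit 6.

6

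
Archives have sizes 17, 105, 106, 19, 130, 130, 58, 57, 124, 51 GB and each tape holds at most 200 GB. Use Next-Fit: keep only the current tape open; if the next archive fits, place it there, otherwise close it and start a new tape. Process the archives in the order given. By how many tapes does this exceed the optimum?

1

Next-Fit: [17,105] [106,19] [130] [130,58] [57,124] [51] → 6 tapes.
5 archives exceed 100 GB (half the capacity), and no two of those can share a tape, so at least 5 tapes are needed.
An optimal packing achieves that bound: [130,58] [130,57] [124,51,19] [106,17] [105] → 5 tapes.
Excess: 6 − 5 = 1.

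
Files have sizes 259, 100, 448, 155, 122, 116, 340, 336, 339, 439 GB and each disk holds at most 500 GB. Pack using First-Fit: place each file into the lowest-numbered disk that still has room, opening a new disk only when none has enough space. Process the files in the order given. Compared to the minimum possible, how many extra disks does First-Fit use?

First-Fit: [259,100,122] [448] [155,116] [340] [336] [339] [439] → 7 disks.
Total size 2654 GB; any packing needs at least ⌈2654/500⌉ = 6 disks.
An optimal packing achieves that bound: [448] [439] [340,155] [339,122] [336,116] [259,100] → 6 disks.
Excess: 7 − 6 = 1.

1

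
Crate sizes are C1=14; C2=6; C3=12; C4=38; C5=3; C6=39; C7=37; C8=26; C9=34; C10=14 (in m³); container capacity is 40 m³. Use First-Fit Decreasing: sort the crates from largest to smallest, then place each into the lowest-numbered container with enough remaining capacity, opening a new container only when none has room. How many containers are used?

Sorted descending: 39, 38, 37, 34, 26, 14, 14, 12, 6, 3.
39 m³ → container 1 (remaining 1 m³)
38 m³ → container 2 (remaining 2 m³)
37 m³ → container 3 (remaining 3 m³)
34 m³ → container 4 (remaining 6 m³)
26 m³ → container 5 (remaining 14 m³)
14 m³ → container 5 (remaining 0 m³)
14 m³ → container 6 (remaining 26 m³)
12 m³ → container 6 (remaining 14 m³)
6 m³ → container 4 (remaining 0 m³)
3 m³ → container 3 (remaining 0 m³)

6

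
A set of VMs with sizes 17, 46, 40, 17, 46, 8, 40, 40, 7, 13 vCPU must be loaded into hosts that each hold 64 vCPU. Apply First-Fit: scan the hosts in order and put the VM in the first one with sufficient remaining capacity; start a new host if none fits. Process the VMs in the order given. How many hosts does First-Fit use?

host 1: place 17 vCPU, 47 vCPU left
host 1: place 46 vCPU, 1 vCPU left
host 2: place 40 vCPU, 24 vCPU left
host 2: place 17 vCPU, 7 vCPU left
host 3: place 46 vCPU, 18 vCPU left
host 3: place 8 vCPU, 10 vCPU left
host 4: place 40 vCPU, 24 vCPU left
host 5: place 40 vCPU, 24 vCPU left
host 2: place 7 vCPU, 0 vCPU left
host 4: place 13 vCPU, 11 vCPU left

5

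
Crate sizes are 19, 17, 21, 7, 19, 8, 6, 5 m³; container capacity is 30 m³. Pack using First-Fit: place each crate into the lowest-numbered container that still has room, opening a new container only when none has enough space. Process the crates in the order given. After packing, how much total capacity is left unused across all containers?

18

container 1: place 19 m³, 11 m³ left
container 2: place 17 m³, 13 m³ left
container 3: place 21 m³, 9 m³ left
container 1: place 7 m³, 4 m³ left
container 4: place 19 m³, 11 m³ left
container 2: place 8 m³, 5 m³ left
container 3: place 6 m³, 3 m³ left
container 2: place 5 m³, 0 m³ left
4 containers × 30 m³ = 120 m³; used 102 m³; unused 18 m³.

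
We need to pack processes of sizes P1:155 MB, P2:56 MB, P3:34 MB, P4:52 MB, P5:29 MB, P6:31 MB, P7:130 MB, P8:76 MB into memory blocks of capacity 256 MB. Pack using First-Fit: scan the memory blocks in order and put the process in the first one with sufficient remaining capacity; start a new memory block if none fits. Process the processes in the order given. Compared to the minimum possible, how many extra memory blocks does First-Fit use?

First-Fit: [155,56,34] [52,29,31,130] [76] → 3 memory blocks.
Total size 563 MB; any packing needs at least ⌈563/256⌉ = 3 memory blocks.
So 3 is already optimal.

0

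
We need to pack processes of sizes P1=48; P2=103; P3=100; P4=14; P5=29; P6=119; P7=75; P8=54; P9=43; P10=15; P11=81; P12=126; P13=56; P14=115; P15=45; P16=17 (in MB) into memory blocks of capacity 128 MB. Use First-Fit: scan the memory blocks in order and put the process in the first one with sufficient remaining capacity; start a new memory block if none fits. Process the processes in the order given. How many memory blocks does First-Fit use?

P1 (48 MB) → memory block 1 (remaining 80 MB)
P2 (103 MB) → memory block 2 (remaining 25 MB)
P3 (100 MB) → memory block 3 (remaining 28 MB)
P4 (14 MB) → memory block 1 (remaining 66 MB)
P5 (29 MB) → memory block 1 (remaining 37 MB)
P6 (119 MB) → memory block 4 (remaining 9 MB)
P7 (75 MB) → memory block 5 (remaining 53 MB)
P8 (54 MB) → memory block 6 (remaining 74 MB)
P9 (43 MB) → memory block 5 (remaining 10 MB)
P10 (15 MB) → memory block 1 (remaining 22 MB)
P11 (81 MB) → memory block 7 (remaining 47 MB)
P12 (126 MB) → memory block 8 (remaining 2 MB)
P13 (56 MB) → memory block 6 (remaining 18 MB)
P14 (115 MB) → memory block 9 (remaining 13 MB)
P15 (45 MB) → memory block 7 (remaining 2 MB)
P16 (17 MB) → memory block 1 (remaining 5 MB)
Final memory blocks: [48,14,29,15,17] [103] [100] [119] [75,43] [54,56] [81,45] [126] [115].

9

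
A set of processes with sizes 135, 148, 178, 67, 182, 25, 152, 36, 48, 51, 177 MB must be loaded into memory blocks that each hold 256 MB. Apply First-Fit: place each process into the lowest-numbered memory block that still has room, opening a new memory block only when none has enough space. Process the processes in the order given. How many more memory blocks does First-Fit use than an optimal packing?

0

First-Fit: [135,67,25] [148,36,48] [178,51] [182] [152] [177] → 6 memory blocks.
6 processes exceed 128 MB (half the capacity), and no two of those can share a memory block, so at least 6 memory blocks are needed.
So 6 is already optimal.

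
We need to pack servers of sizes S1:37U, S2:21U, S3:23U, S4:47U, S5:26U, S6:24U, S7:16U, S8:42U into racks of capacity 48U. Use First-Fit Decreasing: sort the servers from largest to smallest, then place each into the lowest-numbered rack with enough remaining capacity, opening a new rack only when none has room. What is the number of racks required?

6

Sorted descending: 47, 42, 37, 26, 24, 23, 21, 16.
Put 47U in rack 1; 1U remain.
Put 42U in rack 2; 6U remain.
Put 37U in rack 3; 11U remain.
Put 26U in rack 4; 22U remain.
Put 24U in rack 5; 24U remain.
Put 23U in rack 5; 1U remain.
Put 21U in rack 4; 1U remain.
Put 16U in rack 6; 32U remain.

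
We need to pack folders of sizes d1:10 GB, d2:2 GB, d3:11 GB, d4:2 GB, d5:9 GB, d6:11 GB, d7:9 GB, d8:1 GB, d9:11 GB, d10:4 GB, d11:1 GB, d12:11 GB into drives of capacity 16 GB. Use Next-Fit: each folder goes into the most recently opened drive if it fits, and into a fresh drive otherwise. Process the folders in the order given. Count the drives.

7

Put d1 (10 GB) in drive 1; 6 GB remain.
Put d2 (2 GB) in drive 1; 4 GB remain.
Put d3 (11 GB) in drive 2; 5 GB remain.
Put d4 (2 GB) in drive 2; 3 GB remain.
Put d5 (9 GB) in drive 3; 7 GB remain.
Put d6 (11 GB) in drive 4; 5 GB remain.
Put d7 (9 GB) in drive 5; 7 GB remain.
Put d8 (1 GB) in drive 5; 6 GB remain.
Put d9 (11 GB) in drive 6; 5 GB remain.
Put d10 (4 GB) in drive 6; 1 GB remain.
Put d11 (1 GB) in drive 6; 0 GB remain.
Put d12 (11 GB) in drive 7; 5 GB remain.
Final drives: [10,2] [11,2] [9] [11] [9,1] [11,4,1] [11].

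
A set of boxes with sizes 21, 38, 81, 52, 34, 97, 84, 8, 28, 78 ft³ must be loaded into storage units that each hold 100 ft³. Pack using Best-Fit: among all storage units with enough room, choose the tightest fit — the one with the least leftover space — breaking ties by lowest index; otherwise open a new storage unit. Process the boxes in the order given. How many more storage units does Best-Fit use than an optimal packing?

0

Best-Fit: [21,38,34] [81] [52,28] [97] [84,8] [78] → 6 storage units.
Total size 521 ft³; any packing needs at least ⌈521/100⌉ = 6 storage units.
So 6 is already optimal.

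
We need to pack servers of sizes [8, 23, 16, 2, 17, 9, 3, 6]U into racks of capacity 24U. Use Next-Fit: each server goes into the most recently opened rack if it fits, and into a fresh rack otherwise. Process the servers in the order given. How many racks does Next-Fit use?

rack 1: place 8U, 16U left
rack 2: place 23U, 1U left
rack 3: place 16U, 8U left
rack 3: place 2U, 6U left
rack 4: place 17U, 7U left
rack 5: place 9U, 15U left
rack 5: place 3U, 12U left
rack 5: place 6U, 6U left

5 racks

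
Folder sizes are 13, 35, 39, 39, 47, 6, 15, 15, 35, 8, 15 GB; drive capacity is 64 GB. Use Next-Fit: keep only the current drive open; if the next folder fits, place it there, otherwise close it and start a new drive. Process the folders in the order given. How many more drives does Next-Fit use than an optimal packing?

Next-Fit: [13,35] [39] [39] [47,6] [15,15] [35,8,15] → 6 drives.
Total size 267 GB; any packing needs at least ⌈267/64⌉ = 5 drives.
An optimal packing achieves that bound: [47,15] [39,15,8] [39,15,6] [35,13] [35] → 5 drives.
Excess: 6 − 5 = 1.

1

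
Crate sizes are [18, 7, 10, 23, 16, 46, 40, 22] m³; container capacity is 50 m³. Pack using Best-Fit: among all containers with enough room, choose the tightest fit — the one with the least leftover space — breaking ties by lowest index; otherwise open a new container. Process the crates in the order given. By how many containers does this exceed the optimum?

1

Best-Fit: [18,7,10] [23,16] [46] [40] [22] → 5 containers.
Total size 182 m³; any packing needs at least ⌈182/50⌉ = 4 containers.
An optimal packing achieves that bound: [46] [40,10] [23,22] [18,16,7] → 4 containers.
Excess: 5 − 4 = 1.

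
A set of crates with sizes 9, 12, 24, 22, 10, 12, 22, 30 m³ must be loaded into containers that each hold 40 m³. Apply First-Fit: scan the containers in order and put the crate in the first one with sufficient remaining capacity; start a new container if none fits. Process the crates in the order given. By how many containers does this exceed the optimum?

First-Fit: [9,12,10] [24,12] [22] [22] [30] → 5 containers.
Total size 141 m³; any packing needs at least ⌈141/40⌉ = 4 containers.
An optimal packing achieves that bound: [30,10] [24,12] [22,12] [22,9] → 4 containers.
Excess: 5 − 4 = 1.

1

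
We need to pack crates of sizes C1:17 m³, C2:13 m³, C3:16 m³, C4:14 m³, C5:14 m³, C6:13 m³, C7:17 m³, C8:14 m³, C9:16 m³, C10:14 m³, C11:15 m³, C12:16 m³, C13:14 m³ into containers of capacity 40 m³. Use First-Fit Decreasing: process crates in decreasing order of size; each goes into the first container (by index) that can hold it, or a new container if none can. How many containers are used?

6

Sorted descending: 17, 17, 16, 16, 16, 15, 14, 14, 14, 14, 14, 13, 13.
Put 17 m³ in container 1; 23 m³ remain.
Put 17 m³ in container 1; 6 m³ remain.
Put 16 m³ in container 2; 24 m³ remain.
Put 16 m³ in container 2; 8 m³ remain.
Put 16 m³ in container 3; 24 m³ remain.
Put 15 m³ in container 3; 9 m³ remain.
Put 14 m³ in container 4; 26 m³ remain.
Put 14 m³ in container 4; 12 m³ remain.
Put 14 m³ in container 5; 26 m³ remain.
Put 14 m³ in container 5; 12 m³ remain.
Put 14 m³ in container 6; 26 m³ remain.
Put 13 m³ in container 6; 13 m³ remain.
Put 13 m³ in container 6; 0 m³ remain.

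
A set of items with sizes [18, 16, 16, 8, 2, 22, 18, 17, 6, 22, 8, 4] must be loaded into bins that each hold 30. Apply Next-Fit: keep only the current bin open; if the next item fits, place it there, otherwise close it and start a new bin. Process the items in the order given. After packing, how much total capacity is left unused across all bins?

bin 1: place 18, 12 left
bin 2: place 16, 14 left
bin 3: place 16, 14 left
bin 3: place 8, 6 left
bin 3: place 2, 4 left
bin 4: place 22, 8 left
bin 5: place 18, 12 left
bin 6: place 17, 13 left
bin 6: place 6, 7 left
bin 7: place 22, 8 left
bin 7: place 8, 0 left
bin 8: place 4, 26 left
8 bins × 30 = 240; used 157; unused 83.

83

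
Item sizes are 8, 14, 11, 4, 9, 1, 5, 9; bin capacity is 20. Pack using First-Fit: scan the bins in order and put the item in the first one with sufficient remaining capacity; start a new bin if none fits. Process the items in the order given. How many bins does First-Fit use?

bin 1: place 8, 12 left
bin 2: place 14, 6 left
bin 1: place 11, 1 left
bin 2: place 4, 2 left
bin 3: place 9, 11 left
bin 1: place 1, 0 left
bin 3: place 5, 6 left
bin 4: place 9, 11 left

4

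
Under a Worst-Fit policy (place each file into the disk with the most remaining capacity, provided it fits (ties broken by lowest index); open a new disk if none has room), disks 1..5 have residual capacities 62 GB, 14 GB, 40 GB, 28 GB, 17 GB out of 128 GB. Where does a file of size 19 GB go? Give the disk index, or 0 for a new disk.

Disks with room: disk 1 (62 GB), disk 3 (40 GB), disk 4 (28 GB).
Most room is disk 1 with 62 GB free.

1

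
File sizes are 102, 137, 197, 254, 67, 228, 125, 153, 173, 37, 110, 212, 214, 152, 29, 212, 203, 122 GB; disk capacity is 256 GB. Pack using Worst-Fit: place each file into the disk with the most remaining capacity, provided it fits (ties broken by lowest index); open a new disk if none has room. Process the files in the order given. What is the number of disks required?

14 disks

disk 1: place 102 GB, 154 GB left
disk 1: place 137 GB, 17 GB left
disk 2: place 197 GB, 59 GB left
disk 3: place 254 GB, 2 GB left
disk 4: place 67 GB, 189 GB left
disk 5: place 228 GB, 28 GB left
disk 4: place 125 GB, 64 GB left
disk 6: place 153 GB, 103 GB left
disk 7: place 173 GB, 83 GB left
disk 6: place 37 GB, 66 GB left
disk 8: place 110 GB, 146 GB left
disk 9: place 212 GB, 44 GB left
disk 10: place 214 GB, 42 GB left
disk 11: place 152 GB, 104 GB left
disk 8: place 29 GB, 117 GB left
disk 12: place 212 GB, 44 GB left
disk 13: place 203 GB, 53 GB left
disk 14: place 122 GB, 134 GB left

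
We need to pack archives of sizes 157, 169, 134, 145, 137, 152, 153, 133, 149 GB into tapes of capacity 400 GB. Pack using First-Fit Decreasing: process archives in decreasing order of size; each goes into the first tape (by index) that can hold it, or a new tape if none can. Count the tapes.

Sorted descending: 169, 157, 153, 152, 149, 145, 137, 134, 133.
Put 169 GB in tape 1; 231 GB remain.
Put 157 GB in tape 1; 74 GB remain.
Put 153 GB in tape 2; 247 GB remain.
Put 152 GB in tape 2; 95 GB remain.
Put 149 GB in tape 3; 251 GB remain.
Put 145 GB in tape 3; 106 GB remain.
Put 137 GB in tape 4; 263 GB remain.
Put 134 GB in tape 4; 129 GB remain.
Put 133 GB in tape 5; 267 GB remain.
Final tapes: [169,157] [153,152] [149,145] [137,134] [133].

5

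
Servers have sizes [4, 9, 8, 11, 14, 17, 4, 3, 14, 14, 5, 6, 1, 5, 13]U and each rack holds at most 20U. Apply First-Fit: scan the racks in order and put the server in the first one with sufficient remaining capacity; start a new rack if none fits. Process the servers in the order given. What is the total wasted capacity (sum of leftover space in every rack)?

rack 1: place 4U, 16U left
rack 1: place 9U, 7U left
rack 2: place 8U, 12U left
rack 2: place 11U, 1U left
rack 3: place 14U, 6U left
rack 4: place 17U, 3U left
rack 1: place 4U, 3U left
rack 1: place 3U, 0U left
rack 5: place 14U, 6U left
rack 6: place 14U, 6U left
rack 3: place 5U, 1U left
rack 5: place 6U, 0U left
rack 2: place 1U, 0U left
rack 6: place 5U, 1U left
rack 7: place 13U, 7U left
7 racks × 20U = 140U; used 128U; unused 12U.

12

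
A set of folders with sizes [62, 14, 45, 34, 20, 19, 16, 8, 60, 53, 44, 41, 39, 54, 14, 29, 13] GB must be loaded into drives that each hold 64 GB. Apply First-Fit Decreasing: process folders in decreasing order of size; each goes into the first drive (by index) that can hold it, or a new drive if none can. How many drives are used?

10

Sorted descending: 62, 60, 54, 53, 45, 44, 41, 39, 34, 29, 20, 19, 16, 14, 14, 13, 8.
62 GB → drive 1 (remaining 2 GB)
60 GB → drive 2 (remaining 4 GB)
54 GB → drive 3 (remaining 10 GB)
53 GB → drive 4 (remaining 11 GB)
45 GB → drive 5 (remaining 19 GB)
44 GB → drive 6 (remaining 20 GB)
41 GB → drive 7 (remaining 23 GB)
39 GB → drive 8 (remaining 25 GB)
34 GB → drive 9 (remaining 30 GB)
29 GB → drive 9 (remaining 1 GB)
20 GB → drive 6 (remaining 0 GB)
19 GB → drive 5 (remaining 0 GB)
16 GB → drive 7 (remaining 7 GB)
14 GB → drive 8 (remaining 11 GB)
14 GB → drive 10 (remaining 50 GB)
13 GB → drive 10 (remaining 37 GB)
8 GB → drive 3 (remaining 2 GB)
Final drives: [62] [60] [54,8] [53] [45,19] [44,20] [41,16] [39,14] [34,29] [14,13].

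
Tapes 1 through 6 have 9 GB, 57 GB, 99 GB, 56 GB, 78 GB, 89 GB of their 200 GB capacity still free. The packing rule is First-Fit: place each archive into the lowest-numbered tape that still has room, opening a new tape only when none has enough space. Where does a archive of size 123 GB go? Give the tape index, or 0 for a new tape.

0

No tape has ≥ 123 GB free, so a new tape is opened.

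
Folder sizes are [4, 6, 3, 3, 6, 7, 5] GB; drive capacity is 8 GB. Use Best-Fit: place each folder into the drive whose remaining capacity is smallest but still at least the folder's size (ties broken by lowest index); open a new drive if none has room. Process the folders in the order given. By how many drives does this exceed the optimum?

0

Best-Fit: [4,3] [6] [3,5] [6] [7] → 5 drives.
Total size 34 GB; any packing needs at least ⌈34/8⌉ = 5 drives.
So 5 is already optimal.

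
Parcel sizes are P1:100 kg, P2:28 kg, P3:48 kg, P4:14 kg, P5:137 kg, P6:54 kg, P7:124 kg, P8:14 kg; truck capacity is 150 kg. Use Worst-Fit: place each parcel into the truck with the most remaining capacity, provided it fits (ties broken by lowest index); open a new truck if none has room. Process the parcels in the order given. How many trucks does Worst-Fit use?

4 trucks

Put P1 (100 kg) in truck 1; 50 kg remain.
Put P2 (28 kg) in truck 1; 22 kg remain.
Put P3 (48 kg) in truck 2; 102 kg remain.
Put P4 (14 kg) in truck 2; 88 kg remain.
Put P5 (137 kg) in truck 3; 13 kg remain.
Put P6 (54 kg) in truck 2; 34 kg remain.
Put P7 (124 kg) in truck 4; 26 kg remain.
Put P8 (14 kg) in truck 2; 20 kg remain.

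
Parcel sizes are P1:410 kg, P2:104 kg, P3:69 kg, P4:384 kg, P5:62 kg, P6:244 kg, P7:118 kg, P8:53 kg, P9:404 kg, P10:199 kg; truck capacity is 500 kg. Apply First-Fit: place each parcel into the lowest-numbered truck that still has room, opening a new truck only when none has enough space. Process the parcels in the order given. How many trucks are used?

5

truck 1: place P1 (410 kg), 90 kg left
truck 2: place P2 (104 kg), 396 kg left
truck 1: place P3 (69 kg), 21 kg left
truck 2: place P4 (384 kg), 12 kg left
truck 3: place P5 (62 kg), 438 kg left
truck 3: place P6 (244 kg), 194 kg left
truck 3: place P7 (118 kg), 76 kg left
truck 3: place P8 (53 kg), 23 kg left
truck 4: place P9 (404 kg), 96 kg left
truck 5: place P10 (199 kg), 301 kg left
Final trucks: [410,69] [104,384] [62,244,118,53] [404] [199].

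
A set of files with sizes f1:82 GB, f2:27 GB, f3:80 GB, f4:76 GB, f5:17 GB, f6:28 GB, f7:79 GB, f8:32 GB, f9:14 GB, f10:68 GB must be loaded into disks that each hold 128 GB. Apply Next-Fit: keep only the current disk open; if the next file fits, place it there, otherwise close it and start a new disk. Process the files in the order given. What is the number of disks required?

5 disks

disk 1: place f1 (82 GB), 46 GB left
disk 1: place f2 (27 GB), 19 GB left
disk 2: place f3 (80 GB), 48 GB left
disk 3: place f4 (76 GB), 52 GB left
disk 3: place f5 (17 GB), 35 GB left
disk 3: place f6 (28 GB), 7 GB left
disk 4: place f7 (79 GB), 49 GB left
disk 4: place f8 (32 GB), 17 GB left
disk 4: place f9 (14 GB), 3 GB left
disk 5: place f10 (68 GB), 60 GB left
Final disks: [82,27] [80] [76,17,28] [79,32,14] [68].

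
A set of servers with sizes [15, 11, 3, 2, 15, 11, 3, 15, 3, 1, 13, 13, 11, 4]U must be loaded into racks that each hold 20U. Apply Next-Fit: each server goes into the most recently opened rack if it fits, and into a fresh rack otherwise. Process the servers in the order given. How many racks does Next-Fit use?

rack 1: place 15U, 5U left
rack 2: place 11U, 9U left
rack 2: place 3U, 6U left
rack 2: place 2U, 4U left
rack 3: place 15U, 5U left
rack 4: place 11U, 9U left
rack 4: place 3U, 6U left
rack 5: place 15U, 5U left
rack 5: place 3U, 2U left
rack 5: place 1U, 1U left
rack 6: place 13U, 7U left
rack 7: place 13U, 7U left
rack 8: place 11U, 9U left
rack 8: place 4U, 5U left
Final racks: [15] [11,3,2] [15] [11,3] [15,3,1] [13] [13] [11,4].

8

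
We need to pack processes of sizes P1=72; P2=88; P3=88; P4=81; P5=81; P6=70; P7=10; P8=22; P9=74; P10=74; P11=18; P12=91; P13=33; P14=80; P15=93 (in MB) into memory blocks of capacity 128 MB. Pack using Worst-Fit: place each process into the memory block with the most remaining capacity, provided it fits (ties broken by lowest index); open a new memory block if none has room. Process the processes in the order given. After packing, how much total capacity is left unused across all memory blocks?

Put P1 (72 MB) in memory block 1; 56 MB remain.
Put P2 (88 MB) in memory block 2; 40 MB remain.
Put P3 (88 MB) in memory block 3; 40 MB remain.
Put P4 (81 MB) in memory block 4; 47 MB remain.
Put P5 (81 MB) in memory block 5; 47 MB remain.
Put P6 (70 MB) in memory block 6; 58 MB remain.
Put P7 (10 MB) in memory block 6; 48 MB remain.
Put P8 (22 MB) in memory block 1; 34 MB remain.
Put P9 (74 MB) in memory block 7; 54 MB remain.
Put P10 (74 MB) in memory block 8; 54 MB remain.
Put P11 (18 MB) in memory block 7; 36 MB remain.
Put P12 (91 MB) in memory block 9; 37 MB remain.
Put P13 (33 MB) in memory block 8; 21 MB remain.
Put P14 (80 MB) in memory block 10; 48 MB remain.
Put P15 (93 MB) in memory block 11; 35 MB remain.
11 memory blocks × 128 MB = 1408 MB; used 975 MB; unused 433 MB.

433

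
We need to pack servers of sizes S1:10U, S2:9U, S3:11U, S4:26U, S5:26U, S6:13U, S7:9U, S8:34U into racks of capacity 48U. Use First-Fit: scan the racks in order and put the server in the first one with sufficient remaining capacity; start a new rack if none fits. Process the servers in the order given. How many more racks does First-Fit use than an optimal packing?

First-Fit: [10,9,11,13] [26,9] [26] [34] → 4 racks.
Total size 138U; any packing needs at least ⌈138/48⌉ = 3 racks.
An optimal packing achieves that bound: [34,13] [26,11,10] [26,9,9] → 3 racks.
Excess: 4 − 3 = 1.

1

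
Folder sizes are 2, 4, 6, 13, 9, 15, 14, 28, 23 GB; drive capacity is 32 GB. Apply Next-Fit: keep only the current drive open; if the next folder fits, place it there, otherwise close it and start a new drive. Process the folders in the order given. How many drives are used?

Put 2 GB in drive 1; 30 GB remain.
Put 4 GB in drive 1; 26 GB remain.
Put 6 GB in drive 1; 20 GB remain.
Put 13 GB in drive 1; 7 GB remain.
Put 9 GB in drive 2; 23 GB remain.
Put 15 GB in drive 2; 8 GB remain.
Put 14 GB in drive 3; 18 GB remain.
Put 28 GB in drive 4; 4 GB remain.
Put 23 GB in drive 5; 9 GB remain.
Final drives: [2,4,6,13] [9,15] [14] [28] [23].

5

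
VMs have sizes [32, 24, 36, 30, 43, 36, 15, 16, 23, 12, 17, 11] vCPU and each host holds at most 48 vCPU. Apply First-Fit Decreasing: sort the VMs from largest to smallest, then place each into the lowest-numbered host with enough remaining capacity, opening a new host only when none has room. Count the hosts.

7

Sorted descending: 43, 36, 36, 32, 30, 24, 23, 17, 16, 15, 12, 11.
43 vCPU → host 1 (remaining 5 vCPU)
36 vCPU → host 2 (remaining 12 vCPU)
36 vCPU → host 3 (remaining 12 vCPU)
32 vCPU → host 4 (remaining 16 vCPU)
30 vCPU → host 5 (remaining 18 vCPU)
24 vCPU → host 6 (remaining 24 vCPU)
23 vCPU → host 6 (remaining 1 vCPU)
17 vCPU → host 5 (remaining 1 vCPU)
16 vCPU → host 4 (remaining 0 vCPU)
15 vCPU → host 7 (remaining 33 vCPU)
12 vCPU → host 2 (remaining 0 vCPU)
11 vCPU → host 3 (remaining 1 vCPU)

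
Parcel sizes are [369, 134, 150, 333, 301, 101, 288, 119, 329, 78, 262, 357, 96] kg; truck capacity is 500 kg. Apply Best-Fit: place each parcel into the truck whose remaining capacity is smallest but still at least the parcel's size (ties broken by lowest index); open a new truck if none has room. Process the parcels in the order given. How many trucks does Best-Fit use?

369 kg → truck 1 (remaining 131 kg)
134 kg → truck 2 (remaining 366 kg)
150 kg → truck 2 (remaining 216 kg)
333 kg → truck 3 (remaining 167 kg)
301 kg → truck 4 (remaining 199 kg)
101 kg → truck 1 (remaining 30 kg)
288 kg → truck 5 (remaining 212 kg)
119 kg → truck 3 (remaining 48 kg)
329 kg → truck 6 (remaining 171 kg)
78 kg → truck 6 (remaining 93 kg)
262 kg → truck 7 (remaining 238 kg)
357 kg → truck 8 (remaining 143 kg)
96 kg → truck 8 (remaining 47 kg)
Final trucks: [369,101] [134,150] [333,119] [301] [288] [329,78] [262] [357,96].

8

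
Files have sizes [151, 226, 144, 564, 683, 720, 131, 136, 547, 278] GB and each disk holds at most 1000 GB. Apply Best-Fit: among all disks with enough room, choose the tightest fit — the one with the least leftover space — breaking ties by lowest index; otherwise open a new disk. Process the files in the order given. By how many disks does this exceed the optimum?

Best-Fit: [151,226,144] [564] [683,278] [720,131,136] [547] → 5 disks.
Total size 3580 GB; any packing needs at least ⌈3580/1000⌉ = 4 disks.
An optimal packing achieves that bound: [720,278] [683,226] [564,151,144,136] [547,131] → 4 disks.
Excess: 5 − 4 = 1.

1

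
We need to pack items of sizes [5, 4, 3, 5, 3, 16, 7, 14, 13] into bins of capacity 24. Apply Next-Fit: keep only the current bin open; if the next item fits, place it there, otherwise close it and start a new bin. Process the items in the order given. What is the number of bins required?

4

5 → bin 1 (remaining 19)
4 → bin 1 (remaining 15)
3 → bin 1 (remaining 12)
5 → bin 1 (remaining 7)
3 → bin 1 (remaining 4)
16 → bin 2 (remaining 8)
7 → bin 2 (remaining 1)
14 → bin 3 (remaining 10)
13 → bin 4 (remaining 11)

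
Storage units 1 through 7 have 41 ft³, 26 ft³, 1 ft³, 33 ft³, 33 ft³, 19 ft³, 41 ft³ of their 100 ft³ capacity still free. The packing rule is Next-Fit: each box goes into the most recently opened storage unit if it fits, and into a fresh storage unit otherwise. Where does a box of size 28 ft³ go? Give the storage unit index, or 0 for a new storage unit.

Next-Fit only looks at storage unit 7, which has 41 ft³ free.
28 ft³ fits there.

7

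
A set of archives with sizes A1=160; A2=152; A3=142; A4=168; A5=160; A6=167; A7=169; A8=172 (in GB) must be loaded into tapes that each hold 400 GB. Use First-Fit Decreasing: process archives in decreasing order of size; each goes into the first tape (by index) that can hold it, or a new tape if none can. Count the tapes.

4 tapes

Sorted descending: 172, 169, 168, 167, 160, 160, 152, 142.
172 GB → tape 1 (remaining 228 GB)
169 GB → tape 1 (remaining 59 GB)
168 GB → tape 2 (remaining 232 GB)
167 GB → tape 2 (remaining 65 GB)
160 GB → tape 3 (remaining 240 GB)
160 GB → tape 3 (remaining 80 GB)
152 GB → tape 4 (remaining 248 GB)
142 GB → tape 4 (remaining 106 GB)
Final tapes: [172,169] [168,167] [160,160] [152,142].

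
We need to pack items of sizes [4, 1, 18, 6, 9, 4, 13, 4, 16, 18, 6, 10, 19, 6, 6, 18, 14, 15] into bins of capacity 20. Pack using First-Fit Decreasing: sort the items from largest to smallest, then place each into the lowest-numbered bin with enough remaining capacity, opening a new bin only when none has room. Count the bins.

Sorted descending: 19, 18, 18, 18, 16, 15, 14, 13, 10, 9, 6, 6, 6, 6, 4, 4, 4, 1.
bin 1: place 19, 1 left
bin 2: place 18, 2 left
bin 3: place 18, 2 left
bin 4: place 18, 2 left
bin 5: place 16, 4 left
bin 6: place 15, 5 left
bin 7: place 14, 6 left
bin 8: place 13, 7 left
bin 9: place 10, 10 left
bin 9: place 9, 1 left
bin 7: place 6, 0 left
bin 8: place 6, 1 left
bin 10: place 6, 14 left
bin 10: place 6, 8 left
bin 5: place 4, 0 left
bin 6: place 4, 1 left
bin 10: place 4, 4 left
bin 1: place 1, 0 left

10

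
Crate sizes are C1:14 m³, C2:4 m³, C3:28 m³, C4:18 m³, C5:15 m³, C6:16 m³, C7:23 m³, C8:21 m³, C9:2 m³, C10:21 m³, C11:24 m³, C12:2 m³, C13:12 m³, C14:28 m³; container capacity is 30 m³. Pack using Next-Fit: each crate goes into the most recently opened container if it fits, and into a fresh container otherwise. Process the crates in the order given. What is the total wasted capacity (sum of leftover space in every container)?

102

C1 (14 m³) → container 1 (remaining 16 m³)
C2 (4 m³) → container 1 (remaining 12 m³)
C3 (28 m³) → container 2 (remaining 2 m³)
C4 (18 m³) → container 3 (remaining 12 m³)
C5 (15 m³) → container 4 (remaining 15 m³)
C6 (16 m³) → container 5 (remaining 14 m³)
C7 (23 m³) → container 6 (remaining 7 m³)
C8 (21 m³) → container 7 (remaining 9 m³)
C9 (2 m³) → container 7 (remaining 7 m³)
C10 (21 m³) → container 8 (remaining 9 m³)
C11 (24 m³) → container 9 (remaining 6 m³)
C12 (2 m³) → container 9 (remaining 4 m³)
C13 (12 m³) → container 10 (remaining 18 m³)
C14 (28 m³) → container 11 (remaining 2 m³)
11 containers × 30 m³ = 330 m³; used 228 m³; unused 102 m³.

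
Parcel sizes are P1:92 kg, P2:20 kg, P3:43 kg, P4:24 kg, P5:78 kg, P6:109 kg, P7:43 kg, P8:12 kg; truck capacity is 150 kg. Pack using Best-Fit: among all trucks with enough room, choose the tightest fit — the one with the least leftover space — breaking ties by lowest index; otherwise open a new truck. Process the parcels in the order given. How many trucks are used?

4 trucks

Put P1 (92 kg) in truck 1; 58 kg remain.
Put P2 (20 kg) in truck 1; 38 kg remain.
Put P3 (43 kg) in truck 2; 107 kg remain.
Put P4 (24 kg) in truck 1; 14 kg remain.
Put P5 (78 kg) in truck 2; 29 kg remain.
Put P6 (109 kg) in truck 3; 41 kg remain.
Put P7 (43 kg) in truck 4; 107 kg remain.
Put P8 (12 kg) in truck 1; 2 kg remain.
Final trucks: [92,20,24,12] [43,78] [109] [43].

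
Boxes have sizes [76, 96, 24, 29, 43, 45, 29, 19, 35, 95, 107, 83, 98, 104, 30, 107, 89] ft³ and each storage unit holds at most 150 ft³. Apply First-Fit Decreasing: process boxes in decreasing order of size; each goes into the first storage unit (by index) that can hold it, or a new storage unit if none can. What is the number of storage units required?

Sorted descending: 107, 107, 104, 98, 96, 95, 89, 83, 76, 45, 43, 35, 30, 29, 29, 24, 19.
107 ft³ → storage unit 1 (remaining 43 ft³)
107 ft³ → storage unit 2 (remaining 43 ft³)
104 ft³ → storage unit 3 (remaining 46 ft³)
98 ft³ → storage unit 4 (remaining 52 ft³)
96 ft³ → storage unit 5 (remaining 54 ft³)
95 ft³ → storage unit 6 (remaining 55 ft³)
89 ft³ → storage unit 7 (remaining 61 ft³)
83 ft³ → storage unit 8 (remaining 67 ft³)
76 ft³ → storage unit 9 (remaining 74 ft³)
45 ft³ → storage unit 3 (remaining 1 ft³)
43 ft³ → storage unit 1 (remaining 0 ft³)
35 ft³ → storage unit 2 (remaining 8 ft³)
30 ft³ → storage unit 4 (remaining 22 ft³)
29 ft³ → storage unit 5 (remaining 25 ft³)
29 ft³ → storage unit 6 (remaining 26 ft³)
24 ft³ → storage unit 5 (remaining 1 ft³)
19 ft³ → storage unit 4 (remaining 3 ft³)
Final storage units: [107,43] [107,35] [104,45] [98,30,19] [96,29,24] [95,29] [89] [83] [76].

9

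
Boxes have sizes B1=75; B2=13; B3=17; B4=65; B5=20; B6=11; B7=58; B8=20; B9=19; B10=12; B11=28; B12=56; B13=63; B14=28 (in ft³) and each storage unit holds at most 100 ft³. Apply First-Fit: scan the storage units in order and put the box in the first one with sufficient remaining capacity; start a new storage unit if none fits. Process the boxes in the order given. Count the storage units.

6 storage units

storage unit 1: place B1 (75 ft³), 25 ft³ left
storage unit 1: place B2 (13 ft³), 12 ft³ left
storage unit 2: place B3 (17 ft³), 83 ft³ left
storage unit 2: place B4 (65 ft³), 18 ft³ left
storage unit 3: place B5 (20 ft³), 80 ft³ left
storage unit 1: place B6 (11 ft³), 1 ft³ left
storage unit 3: place B7 (58 ft³), 22 ft³ left
storage unit 3: place B8 (20 ft³), 2 ft³ left
storage unit 4: place B9 (19 ft³), 81 ft³ left
storage unit 2: place B10 (12 ft³), 6 ft³ left
storage unit 4: place B11 (28 ft³), 53 ft³ left
storage unit 5: place B12 (56 ft³), 44 ft³ left
storage unit 6: place B13 (63 ft³), 37 ft³ left
storage unit 4: place B14 (28 ft³), 25 ft³ left
Final storage units: [75,13,11] [17,65,12] [20,58,20] [19,28,28] [56] [63].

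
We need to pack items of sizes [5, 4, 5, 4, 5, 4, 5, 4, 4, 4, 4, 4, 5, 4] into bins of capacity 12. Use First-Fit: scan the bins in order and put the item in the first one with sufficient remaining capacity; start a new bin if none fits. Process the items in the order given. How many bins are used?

7

bin 1: place 5, 7 left
bin 1: place 4, 3 left
bin 2: place 5, 7 left
bin 2: place 4, 3 left
bin 3: place 5, 7 left
bin 3: place 4, 3 left
bin 4: place 5, 7 left
bin 4: place 4, 3 left
bin 5: place 4, 8 left
bin 5: place 4, 4 left
bin 5: place 4, 0 left
bin 6: place 4, 8 left
bin 6: place 5, 3 left
bin 7: place 4, 8 left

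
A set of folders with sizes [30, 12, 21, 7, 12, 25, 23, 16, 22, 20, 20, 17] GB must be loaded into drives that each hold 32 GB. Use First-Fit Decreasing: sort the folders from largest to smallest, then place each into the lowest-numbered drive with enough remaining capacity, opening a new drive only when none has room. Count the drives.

Sorted descending: 30, 25, 23, 22, 21, 20, 20, 17, 16, 12, 12, 7.
Put 30 GB in drive 1; 2 GB remain.
Put 25 GB in drive 2; 7 GB remain.
Put 23 GB in drive 3; 9 GB remain.
Put 22 GB in drive 4; 10 GB remain.
Put 21 GB in drive 5; 11 GB remain.
Put 20 GB in drive 6; 12 GB remain.
Put 20 GB in drive 7; 12 GB remain.
Put 17 GB in drive 8; 15 GB remain.
Put 16 GB in drive 9; 16 GB remain.
Put 12 GB in drive 6; 0 GB remain.
Put 12 GB in drive 7; 0 GB remain.
Put 7 GB in drive 2; 0 GB remain.

9 drives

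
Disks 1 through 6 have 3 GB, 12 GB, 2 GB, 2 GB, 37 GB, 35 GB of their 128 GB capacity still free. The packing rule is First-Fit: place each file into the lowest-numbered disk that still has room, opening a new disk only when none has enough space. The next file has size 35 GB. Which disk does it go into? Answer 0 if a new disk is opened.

5

Disks with room: disk 5 (37 GB), disk 6 (35 GB).
The first with room is disk 5.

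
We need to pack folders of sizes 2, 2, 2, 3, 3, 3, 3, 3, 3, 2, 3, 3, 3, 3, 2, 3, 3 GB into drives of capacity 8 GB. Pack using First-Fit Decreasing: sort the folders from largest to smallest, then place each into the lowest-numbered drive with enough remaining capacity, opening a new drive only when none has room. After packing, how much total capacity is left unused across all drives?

2

Sorted descending: 3, 3, 3, 3, 3, 3, 3, 3, 3, 3, 3, 3, 2, 2, 2, 2, 2.
3 GB → drive 1 (remaining 5 GB)
3 GB → drive 1 (remaining 2 GB)
3 GB → drive 2 (remaining 5 GB)
3 GB → drive 2 (remaining 2 GB)
3 GB → drive 3 (remaining 5 GB)
3 GB → drive 3 (remaining 2 GB)
3 GB → drive 4 (remaining 5 GB)
3 GB → drive 4 (remaining 2 GB)
3 GB → drive 5 (remaining 5 GB)
3 GB → drive 5 (remaining 2 GB)
3 GB → drive 6 (remaining 5 GB)
3 GB → drive 6 (remaining 2 GB)
2 GB → drive 1 (remaining 0 GB)
2 GB → drive 2 (remaining 0 GB)
2 GB → drive 3 (remaining 0 GB)
2 GB → drive 4 (remaining 0 GB)
2 GB → drive 5 (remaining 0 GB)
6 drives × 8 GB = 48 GB; used 46 GB; unused 2 GB.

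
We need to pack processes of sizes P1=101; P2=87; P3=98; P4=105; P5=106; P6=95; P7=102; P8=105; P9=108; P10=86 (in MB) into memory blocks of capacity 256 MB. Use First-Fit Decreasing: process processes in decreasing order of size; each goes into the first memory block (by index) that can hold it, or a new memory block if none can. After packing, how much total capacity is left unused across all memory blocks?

Sorted descending: 108, 106, 105, 105, 102, 101, 98, 95, 87, 86.
Put 108 MB in memory block 1; 148 MB remain.
Put 106 MB in memory block 1; 42 MB remain.
Put 105 MB in memory block 2; 151 MB remain.
Put 105 MB in memory block 2; 46 MB remain.
Put 102 MB in memory block 3; 154 MB remain.
Put 101 MB in memory block 3; 53 MB remain.
Put 98 MB in memory block 4; 158 MB remain.
Put 95 MB in memory block 4; 63 MB remain.
Put 87 MB in memory block 5; 169 MB remain.
Put 86 MB in memory block 5; 83 MB remain.
5 memory blocks × 256 MB = 1280 MB; used 993 MB; unused 287 MB.

287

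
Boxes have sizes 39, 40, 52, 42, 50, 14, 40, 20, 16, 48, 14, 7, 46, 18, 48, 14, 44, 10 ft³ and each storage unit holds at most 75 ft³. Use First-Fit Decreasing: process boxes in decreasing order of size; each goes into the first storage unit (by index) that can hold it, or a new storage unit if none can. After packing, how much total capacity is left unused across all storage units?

188

Sorted descending: 52, 50, 48, 48, 46, 44, 42, 40, 40, 39, 20, 18, 16, 14, 14, 14, 10, 7.
storage unit 1: place 52 ft³, 23 ft³ left
storage unit 2: place 50 ft³, 25 ft³ left
storage unit 3: place 48 ft³, 27 ft³ left
storage unit 4: place 48 ft³, 27 ft³ left
storage unit 5: place 46 ft³, 29 ft³ left
storage unit 6: place 44 ft³, 31 ft³ left
storage unit 7: place 42 ft³, 33 ft³ left
storage unit 8: place 40 ft³, 35 ft³ left
storage unit 9: place 40 ft³, 35 ft³ left
storage unit 10: place 39 ft³, 36 ft³ left
storage unit 1: place 20 ft³, 3 ft³ left
storage unit 2: place 18 ft³, 7 ft³ left
storage unit 3: place 16 ft³, 11 ft³ left
storage unit 4: place 14 ft³, 13 ft³ left
storage unit 5: place 14 ft³, 15 ft³ left
storage unit 5: place 14 ft³, 1 ft³ left
storage unit 3: place 10 ft³, 1 ft³ left
storage unit 2: place 7 ft³, 0 ft³ left
10 storage units × 75 ft³ = 750 ft³; used 562 ft³; unused 188 ft³.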